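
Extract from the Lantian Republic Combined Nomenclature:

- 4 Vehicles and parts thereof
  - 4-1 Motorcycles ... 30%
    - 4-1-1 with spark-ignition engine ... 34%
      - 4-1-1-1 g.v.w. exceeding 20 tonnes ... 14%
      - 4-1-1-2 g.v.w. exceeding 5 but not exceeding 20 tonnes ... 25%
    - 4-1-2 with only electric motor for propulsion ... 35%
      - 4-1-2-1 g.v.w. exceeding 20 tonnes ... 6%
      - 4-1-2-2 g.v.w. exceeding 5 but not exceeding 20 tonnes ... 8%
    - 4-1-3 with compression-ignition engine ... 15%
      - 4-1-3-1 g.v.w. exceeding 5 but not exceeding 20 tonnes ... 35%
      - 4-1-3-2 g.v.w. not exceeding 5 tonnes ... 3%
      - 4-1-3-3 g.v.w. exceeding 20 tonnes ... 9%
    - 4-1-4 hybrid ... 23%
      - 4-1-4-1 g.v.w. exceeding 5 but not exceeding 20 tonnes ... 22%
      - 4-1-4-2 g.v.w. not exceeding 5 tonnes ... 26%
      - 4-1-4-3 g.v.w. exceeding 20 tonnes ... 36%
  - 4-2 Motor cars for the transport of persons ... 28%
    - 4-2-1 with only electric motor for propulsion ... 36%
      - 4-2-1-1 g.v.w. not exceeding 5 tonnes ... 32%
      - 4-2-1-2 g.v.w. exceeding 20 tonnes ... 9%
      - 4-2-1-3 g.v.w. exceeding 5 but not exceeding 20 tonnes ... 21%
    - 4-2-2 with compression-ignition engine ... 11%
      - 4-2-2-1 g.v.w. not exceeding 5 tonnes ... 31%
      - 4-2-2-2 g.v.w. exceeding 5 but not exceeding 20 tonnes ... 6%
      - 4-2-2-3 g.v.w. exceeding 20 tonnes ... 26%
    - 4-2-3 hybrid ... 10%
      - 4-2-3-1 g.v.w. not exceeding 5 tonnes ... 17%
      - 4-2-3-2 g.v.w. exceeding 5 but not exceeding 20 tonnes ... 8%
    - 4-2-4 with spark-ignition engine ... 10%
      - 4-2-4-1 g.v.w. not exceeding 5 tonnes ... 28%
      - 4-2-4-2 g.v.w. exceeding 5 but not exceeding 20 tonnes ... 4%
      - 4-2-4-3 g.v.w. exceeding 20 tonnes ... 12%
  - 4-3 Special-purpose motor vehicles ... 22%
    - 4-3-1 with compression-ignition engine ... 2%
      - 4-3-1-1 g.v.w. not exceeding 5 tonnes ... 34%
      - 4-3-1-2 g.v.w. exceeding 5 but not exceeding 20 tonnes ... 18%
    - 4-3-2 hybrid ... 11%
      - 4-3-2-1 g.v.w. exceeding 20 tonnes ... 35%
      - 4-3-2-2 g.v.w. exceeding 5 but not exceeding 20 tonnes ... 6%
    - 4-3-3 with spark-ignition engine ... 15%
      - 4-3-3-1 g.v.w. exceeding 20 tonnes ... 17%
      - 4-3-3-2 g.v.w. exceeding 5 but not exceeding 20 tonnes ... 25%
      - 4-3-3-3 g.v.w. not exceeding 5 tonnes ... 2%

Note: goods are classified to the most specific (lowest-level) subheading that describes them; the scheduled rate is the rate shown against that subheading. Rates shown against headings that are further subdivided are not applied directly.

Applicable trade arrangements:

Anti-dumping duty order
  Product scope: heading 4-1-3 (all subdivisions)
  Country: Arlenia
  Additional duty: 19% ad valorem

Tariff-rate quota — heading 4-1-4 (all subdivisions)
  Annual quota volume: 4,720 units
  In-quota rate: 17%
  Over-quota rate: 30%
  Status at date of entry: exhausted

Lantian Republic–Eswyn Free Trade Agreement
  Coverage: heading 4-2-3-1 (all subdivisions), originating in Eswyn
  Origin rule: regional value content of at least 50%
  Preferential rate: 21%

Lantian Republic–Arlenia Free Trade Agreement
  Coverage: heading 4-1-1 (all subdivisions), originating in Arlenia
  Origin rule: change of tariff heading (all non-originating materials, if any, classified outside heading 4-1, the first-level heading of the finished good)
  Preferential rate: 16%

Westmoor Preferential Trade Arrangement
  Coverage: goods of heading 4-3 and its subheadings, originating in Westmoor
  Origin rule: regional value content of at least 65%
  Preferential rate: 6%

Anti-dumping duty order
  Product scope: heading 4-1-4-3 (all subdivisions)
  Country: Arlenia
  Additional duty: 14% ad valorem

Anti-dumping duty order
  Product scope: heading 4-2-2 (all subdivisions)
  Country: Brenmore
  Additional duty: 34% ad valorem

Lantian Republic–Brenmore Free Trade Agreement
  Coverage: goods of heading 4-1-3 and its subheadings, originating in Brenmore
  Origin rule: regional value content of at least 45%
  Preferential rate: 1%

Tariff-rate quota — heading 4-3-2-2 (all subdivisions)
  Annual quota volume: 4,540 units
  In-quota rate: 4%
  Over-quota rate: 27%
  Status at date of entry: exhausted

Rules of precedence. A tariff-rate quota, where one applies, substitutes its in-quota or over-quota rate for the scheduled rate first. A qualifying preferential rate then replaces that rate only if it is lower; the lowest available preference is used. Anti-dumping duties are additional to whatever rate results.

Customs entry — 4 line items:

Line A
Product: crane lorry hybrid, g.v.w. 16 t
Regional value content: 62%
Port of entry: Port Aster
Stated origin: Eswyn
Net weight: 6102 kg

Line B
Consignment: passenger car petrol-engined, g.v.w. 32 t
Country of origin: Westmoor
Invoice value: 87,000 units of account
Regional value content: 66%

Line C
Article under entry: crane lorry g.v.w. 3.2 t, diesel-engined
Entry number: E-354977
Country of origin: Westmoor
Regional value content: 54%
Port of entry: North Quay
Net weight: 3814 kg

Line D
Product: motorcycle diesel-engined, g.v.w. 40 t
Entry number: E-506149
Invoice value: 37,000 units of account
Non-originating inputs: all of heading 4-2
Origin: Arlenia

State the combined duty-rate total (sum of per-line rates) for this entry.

101%

Line A: crane lorry → 4-3; hybrid → 4-3-2; g.v.w. 16 t → 4-3-2-2. Scheduled 6%. quota on 4-3-2-2 exhausted → over-quota 27%; Eswyn agreement on 4-2-3-1: 4-3-2-2 not covered. → 27%.
Line B: passenger car → 4-2; petrol-engined → 4-2-4; g.v.w. 32 t → 4-2-4-3. Scheduled 12%. Westmoor agreement on 4-3: 4-2-4-3 not covered. → 12%.
Line C: crane lorry → 4-3; diesel-engined → 4-3-1; g.v.w. 3.2 t → 4-3-1-1. Scheduled 34%. Westmoor agreement on 4-3: RVC < 65%. → 34%.
Line D: motorcycle → 4-1; diesel-engined → 4-1-3; g.v.w. 40 t → 4-1-3-3. Scheduled 9%. Arlenia agreement on 4-1-1: 4-1-3-3 not covered; anti-dumping (Arlenia, 4-1-3): +19%; total 9% + 19% = 28%. → 28%.
Sum: 27% + 12% + 34% + 28% = 101%.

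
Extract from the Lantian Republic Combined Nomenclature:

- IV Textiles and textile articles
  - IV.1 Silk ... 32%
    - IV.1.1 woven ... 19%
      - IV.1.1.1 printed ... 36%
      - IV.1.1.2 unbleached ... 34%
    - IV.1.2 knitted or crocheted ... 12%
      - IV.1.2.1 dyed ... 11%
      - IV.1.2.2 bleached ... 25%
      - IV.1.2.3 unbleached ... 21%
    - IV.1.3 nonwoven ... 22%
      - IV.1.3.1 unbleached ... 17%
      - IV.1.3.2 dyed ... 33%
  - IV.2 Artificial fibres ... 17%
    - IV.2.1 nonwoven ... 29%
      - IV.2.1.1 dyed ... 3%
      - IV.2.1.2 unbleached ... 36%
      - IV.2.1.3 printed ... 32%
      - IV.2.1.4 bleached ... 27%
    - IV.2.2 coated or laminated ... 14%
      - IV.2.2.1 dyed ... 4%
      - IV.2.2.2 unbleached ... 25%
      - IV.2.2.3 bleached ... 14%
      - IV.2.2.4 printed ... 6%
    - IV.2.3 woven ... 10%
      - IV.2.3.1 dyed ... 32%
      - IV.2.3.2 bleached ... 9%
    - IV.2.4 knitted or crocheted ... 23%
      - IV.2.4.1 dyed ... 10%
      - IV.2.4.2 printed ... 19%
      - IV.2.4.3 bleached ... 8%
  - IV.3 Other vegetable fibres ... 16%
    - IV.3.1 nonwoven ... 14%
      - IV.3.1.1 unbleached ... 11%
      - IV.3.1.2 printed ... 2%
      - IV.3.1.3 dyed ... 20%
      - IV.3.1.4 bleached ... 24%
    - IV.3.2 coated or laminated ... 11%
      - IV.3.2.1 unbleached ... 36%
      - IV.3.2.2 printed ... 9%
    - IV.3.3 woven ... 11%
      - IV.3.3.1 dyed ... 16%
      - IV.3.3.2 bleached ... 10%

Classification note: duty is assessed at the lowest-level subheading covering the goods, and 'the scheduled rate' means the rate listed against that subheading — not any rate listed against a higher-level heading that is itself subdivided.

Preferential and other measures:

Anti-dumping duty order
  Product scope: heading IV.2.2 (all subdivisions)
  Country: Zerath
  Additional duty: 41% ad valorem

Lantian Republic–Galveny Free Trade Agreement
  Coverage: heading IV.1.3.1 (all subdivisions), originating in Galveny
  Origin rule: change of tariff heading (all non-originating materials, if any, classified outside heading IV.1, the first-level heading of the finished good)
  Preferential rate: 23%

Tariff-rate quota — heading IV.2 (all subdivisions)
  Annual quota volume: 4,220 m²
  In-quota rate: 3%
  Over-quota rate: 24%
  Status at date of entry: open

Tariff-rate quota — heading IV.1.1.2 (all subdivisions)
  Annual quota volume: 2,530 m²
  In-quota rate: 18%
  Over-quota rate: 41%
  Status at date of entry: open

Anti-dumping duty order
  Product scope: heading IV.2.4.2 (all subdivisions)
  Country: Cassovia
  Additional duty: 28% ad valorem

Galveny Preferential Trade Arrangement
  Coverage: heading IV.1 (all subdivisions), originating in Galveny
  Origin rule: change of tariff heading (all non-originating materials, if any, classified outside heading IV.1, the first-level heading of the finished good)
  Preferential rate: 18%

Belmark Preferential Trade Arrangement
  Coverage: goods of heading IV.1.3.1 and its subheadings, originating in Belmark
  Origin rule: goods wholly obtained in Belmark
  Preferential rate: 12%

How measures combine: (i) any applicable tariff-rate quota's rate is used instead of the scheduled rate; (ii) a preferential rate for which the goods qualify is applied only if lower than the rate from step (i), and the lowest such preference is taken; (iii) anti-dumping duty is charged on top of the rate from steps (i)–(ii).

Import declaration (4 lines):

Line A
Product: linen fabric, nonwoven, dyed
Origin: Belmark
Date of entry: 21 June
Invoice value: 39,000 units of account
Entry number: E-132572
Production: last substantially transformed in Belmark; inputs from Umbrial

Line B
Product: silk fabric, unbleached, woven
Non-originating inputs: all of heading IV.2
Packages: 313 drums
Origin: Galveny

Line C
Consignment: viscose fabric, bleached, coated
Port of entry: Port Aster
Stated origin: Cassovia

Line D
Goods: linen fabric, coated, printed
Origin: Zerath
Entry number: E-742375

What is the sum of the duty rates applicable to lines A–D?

Line A: linen → IV.3; nonwoven → IV.3.1; dyed → IV.3.1.3. Scheduled 20%. Belmark agreement on IV.1.3.1: IV.3.1.3 not covered. → 20%.
Line B: silk → IV.1; woven → IV.1.1; unbleached → IV.1.1.2. Scheduled 34%. quota on IV.1.1.2 open → in-quota 18%; Galveny agreement on IV.1.3.1: IV.1.1.2 not covered; Galveny agreement on IV.1: CTH met → 18% available; preference 18% not lower than 18% → no reduction. → 18%.
Line C: viscose → IV.2; coated → IV.2.2; bleached → IV.2.2.3. Scheduled 14%. quota on IV.2 open → in-quota 3%. → 3%.
Line D: linen → IV.3; coated → IV.3.2; printed → IV.3.2.2. Scheduled 9%. No special measure applies. → 9%.
Sum: 20% + 18% + 3% + 9% = 50%.

50%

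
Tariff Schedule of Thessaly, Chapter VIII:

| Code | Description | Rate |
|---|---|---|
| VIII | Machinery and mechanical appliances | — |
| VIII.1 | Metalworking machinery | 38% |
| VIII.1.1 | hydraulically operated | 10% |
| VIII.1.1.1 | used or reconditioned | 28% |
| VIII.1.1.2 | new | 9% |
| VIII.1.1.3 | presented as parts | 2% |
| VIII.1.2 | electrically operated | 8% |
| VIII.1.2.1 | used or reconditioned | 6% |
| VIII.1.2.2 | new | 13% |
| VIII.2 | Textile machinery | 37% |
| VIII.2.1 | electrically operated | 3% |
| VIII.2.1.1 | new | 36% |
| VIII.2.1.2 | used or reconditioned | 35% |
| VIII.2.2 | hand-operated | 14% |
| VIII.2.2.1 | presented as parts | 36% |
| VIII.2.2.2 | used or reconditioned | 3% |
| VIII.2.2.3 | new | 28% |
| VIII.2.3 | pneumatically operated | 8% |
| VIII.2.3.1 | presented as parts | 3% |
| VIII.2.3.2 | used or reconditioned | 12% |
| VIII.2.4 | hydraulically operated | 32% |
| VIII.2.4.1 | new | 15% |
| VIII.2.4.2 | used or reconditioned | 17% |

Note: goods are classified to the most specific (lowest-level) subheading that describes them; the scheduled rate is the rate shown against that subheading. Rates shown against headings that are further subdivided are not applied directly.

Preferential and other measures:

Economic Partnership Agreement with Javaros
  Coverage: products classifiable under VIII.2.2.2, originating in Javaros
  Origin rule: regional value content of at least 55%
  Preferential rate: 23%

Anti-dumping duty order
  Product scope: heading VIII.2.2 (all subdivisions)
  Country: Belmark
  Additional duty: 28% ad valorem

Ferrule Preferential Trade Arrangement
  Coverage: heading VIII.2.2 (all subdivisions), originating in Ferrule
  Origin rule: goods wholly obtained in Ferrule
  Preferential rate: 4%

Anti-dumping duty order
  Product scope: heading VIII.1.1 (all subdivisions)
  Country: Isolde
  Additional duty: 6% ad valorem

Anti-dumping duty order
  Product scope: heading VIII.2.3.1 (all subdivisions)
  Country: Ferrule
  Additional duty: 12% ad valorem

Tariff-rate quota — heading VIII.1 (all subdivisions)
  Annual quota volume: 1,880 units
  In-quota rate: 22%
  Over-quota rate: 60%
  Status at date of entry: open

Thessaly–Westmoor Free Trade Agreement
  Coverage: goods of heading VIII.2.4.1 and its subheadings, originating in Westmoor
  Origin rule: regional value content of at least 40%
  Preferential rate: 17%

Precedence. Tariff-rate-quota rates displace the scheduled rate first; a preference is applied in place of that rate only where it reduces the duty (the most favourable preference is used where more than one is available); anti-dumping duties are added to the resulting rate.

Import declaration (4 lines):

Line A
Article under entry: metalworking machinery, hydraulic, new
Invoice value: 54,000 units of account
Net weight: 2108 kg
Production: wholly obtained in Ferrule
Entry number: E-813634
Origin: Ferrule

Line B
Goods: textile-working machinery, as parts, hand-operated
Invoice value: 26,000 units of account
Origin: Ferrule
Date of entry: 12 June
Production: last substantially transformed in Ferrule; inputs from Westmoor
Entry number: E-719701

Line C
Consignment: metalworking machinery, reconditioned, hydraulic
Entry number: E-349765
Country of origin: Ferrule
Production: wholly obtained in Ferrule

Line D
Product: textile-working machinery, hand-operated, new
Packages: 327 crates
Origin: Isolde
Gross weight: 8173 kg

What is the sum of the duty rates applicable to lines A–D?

Line A: metalworking → VIII.1; hydraulic → VIII.1.1; new → VIII.1.1.2. Scheduled 9%. quota on VIII.1 open → in-quota 22%; Ferrule agreement on VIII.2.2: VIII.1.1.2 not covered. → 22%.
Line B: textile-working → VIII.2; hand-operated → VIII.2.2; as parts → VIII.2.2.1. Scheduled 36%. Ferrule agreement on VIII.2.2: not wholly obtained. → 36%.
Line C: metalworking → VIII.1; hydraulic → VIII.1.1; reconditioned → VIII.1.1.1. Scheduled 28%. quota on VIII.1 open → in-quota 22%; Ferrule agreement on VIII.2.2: VIII.1.1.1 not covered. → 22%.
Line D: textile-working → VIII.2; hand-operated → VIII.2.2; new → VIII.2.2.3. Scheduled 28%. No special measure applies. → 28%.
Sum: 22% + 36% + 22% + 28% = 108%.

108%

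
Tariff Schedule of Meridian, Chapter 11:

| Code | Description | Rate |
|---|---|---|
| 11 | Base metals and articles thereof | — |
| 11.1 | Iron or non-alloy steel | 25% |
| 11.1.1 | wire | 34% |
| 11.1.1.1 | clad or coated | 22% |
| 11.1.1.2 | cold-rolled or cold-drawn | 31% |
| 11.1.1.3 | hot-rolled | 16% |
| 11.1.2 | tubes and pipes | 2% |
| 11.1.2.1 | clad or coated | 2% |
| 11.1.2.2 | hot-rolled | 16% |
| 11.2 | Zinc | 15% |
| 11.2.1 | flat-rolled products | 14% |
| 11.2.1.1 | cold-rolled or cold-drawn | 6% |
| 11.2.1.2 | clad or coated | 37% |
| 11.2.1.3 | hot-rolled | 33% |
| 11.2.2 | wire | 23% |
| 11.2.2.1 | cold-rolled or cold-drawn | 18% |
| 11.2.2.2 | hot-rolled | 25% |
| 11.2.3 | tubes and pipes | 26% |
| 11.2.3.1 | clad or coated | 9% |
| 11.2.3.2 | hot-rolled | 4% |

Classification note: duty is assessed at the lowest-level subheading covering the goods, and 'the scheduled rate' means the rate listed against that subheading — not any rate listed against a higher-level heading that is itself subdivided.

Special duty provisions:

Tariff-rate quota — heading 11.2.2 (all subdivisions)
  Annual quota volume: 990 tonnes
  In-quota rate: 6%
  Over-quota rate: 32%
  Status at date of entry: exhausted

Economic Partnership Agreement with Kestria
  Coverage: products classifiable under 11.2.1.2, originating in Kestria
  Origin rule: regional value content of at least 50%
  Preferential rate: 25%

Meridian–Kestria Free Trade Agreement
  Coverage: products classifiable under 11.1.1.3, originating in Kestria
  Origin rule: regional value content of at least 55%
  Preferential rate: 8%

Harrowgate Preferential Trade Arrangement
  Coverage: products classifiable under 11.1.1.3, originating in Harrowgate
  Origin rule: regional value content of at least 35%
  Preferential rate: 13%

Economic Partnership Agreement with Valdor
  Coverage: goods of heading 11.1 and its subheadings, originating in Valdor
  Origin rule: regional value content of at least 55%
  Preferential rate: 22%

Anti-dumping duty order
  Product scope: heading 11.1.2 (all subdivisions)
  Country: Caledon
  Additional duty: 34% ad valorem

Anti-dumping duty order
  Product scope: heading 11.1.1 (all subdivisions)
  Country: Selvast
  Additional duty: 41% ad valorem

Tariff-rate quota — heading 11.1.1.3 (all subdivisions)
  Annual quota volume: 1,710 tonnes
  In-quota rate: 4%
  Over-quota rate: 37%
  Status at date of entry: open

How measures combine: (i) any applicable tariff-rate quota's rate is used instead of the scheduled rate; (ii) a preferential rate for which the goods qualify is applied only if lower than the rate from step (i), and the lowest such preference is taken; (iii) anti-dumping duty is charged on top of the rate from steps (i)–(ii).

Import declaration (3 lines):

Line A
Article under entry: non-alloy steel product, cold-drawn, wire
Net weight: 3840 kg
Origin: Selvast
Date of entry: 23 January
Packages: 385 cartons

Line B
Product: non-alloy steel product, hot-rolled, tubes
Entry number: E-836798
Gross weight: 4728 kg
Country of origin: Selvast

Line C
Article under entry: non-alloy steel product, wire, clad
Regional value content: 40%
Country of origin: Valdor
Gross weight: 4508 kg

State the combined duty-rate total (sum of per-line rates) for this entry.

Line A: non-alloy steel → 11.1; wire → 11.1.1; cold-drawn → 11.1.1.2. Scheduled 31%. anti-dumping (Selvast, 11.1.1): +41%; total 31% + 41% = 72%. → 72%.
Line B: non-alloy steel → 11.1; tubes → 11.1.2; hot-rolled → 11.1.2.2. Scheduled 16%. No special measure applies. → 16%.
Line C: non-alloy steel → 11.1; wire → 11.1.1; clad → 11.1.1.1. Scheduled 22%. Valdor agreement on 11.1: RVC < 55%. → 22%.
Sum: 72% + 16% + 22% = 110%.

110%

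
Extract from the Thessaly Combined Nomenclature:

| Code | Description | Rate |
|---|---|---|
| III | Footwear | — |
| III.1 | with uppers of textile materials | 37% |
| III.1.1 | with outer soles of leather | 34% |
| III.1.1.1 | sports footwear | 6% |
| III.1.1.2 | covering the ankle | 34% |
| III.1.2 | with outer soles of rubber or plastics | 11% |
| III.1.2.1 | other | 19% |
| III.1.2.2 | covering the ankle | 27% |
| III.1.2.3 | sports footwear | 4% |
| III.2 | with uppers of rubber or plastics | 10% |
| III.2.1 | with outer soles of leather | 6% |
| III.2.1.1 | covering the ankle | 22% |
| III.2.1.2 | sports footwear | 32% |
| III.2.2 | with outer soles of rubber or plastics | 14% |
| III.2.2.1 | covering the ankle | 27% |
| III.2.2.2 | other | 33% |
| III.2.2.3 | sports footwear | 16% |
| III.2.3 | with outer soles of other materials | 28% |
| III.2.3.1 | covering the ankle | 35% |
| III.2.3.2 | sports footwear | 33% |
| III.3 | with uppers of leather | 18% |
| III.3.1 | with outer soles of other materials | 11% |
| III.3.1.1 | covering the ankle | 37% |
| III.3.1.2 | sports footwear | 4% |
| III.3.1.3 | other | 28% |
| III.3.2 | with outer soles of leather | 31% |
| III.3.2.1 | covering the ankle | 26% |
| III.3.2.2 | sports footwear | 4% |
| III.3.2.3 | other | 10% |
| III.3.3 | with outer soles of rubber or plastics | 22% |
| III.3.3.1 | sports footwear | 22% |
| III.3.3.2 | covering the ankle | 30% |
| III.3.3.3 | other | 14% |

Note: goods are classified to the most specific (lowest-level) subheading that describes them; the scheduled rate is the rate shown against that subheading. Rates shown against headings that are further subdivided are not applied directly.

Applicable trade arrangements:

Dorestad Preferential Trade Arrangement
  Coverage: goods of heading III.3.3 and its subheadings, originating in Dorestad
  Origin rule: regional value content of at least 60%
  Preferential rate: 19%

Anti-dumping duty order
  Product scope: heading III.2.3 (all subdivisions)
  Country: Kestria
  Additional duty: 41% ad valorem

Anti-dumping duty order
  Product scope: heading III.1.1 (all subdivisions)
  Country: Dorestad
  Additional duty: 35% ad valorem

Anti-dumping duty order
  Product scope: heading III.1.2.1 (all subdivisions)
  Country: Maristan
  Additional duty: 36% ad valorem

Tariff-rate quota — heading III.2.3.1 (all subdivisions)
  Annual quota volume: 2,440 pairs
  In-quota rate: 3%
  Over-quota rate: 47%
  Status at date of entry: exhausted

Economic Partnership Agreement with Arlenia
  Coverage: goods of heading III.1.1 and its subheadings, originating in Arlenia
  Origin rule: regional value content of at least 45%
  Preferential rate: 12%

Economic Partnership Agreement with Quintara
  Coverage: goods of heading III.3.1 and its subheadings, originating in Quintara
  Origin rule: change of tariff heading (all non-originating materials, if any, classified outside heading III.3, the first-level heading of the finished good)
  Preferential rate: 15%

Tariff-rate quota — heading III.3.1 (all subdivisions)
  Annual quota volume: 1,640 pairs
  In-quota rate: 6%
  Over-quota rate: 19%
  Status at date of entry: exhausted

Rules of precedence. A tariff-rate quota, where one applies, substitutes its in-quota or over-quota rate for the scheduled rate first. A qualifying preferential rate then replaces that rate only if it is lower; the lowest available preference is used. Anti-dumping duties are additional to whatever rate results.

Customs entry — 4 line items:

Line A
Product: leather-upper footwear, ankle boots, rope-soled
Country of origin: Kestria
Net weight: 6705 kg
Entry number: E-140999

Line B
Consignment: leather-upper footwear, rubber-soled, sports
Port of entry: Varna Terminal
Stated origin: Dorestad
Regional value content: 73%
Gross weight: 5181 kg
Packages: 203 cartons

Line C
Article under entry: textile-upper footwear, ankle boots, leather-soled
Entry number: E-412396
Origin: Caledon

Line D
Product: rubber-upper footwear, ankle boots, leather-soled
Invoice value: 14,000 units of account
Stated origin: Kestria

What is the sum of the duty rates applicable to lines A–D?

94%

Line A: leather-upper → III.3; rope-soled → III.3.1; ankle boots → III.3.1.1. Scheduled 37%. quota on III.3.1 exhausted → over-quota 19%. → 19%.
Line B: leather-upper → III.3; rubber-soled → III.3.3; sports → III.3.3.1. Scheduled 22%. Dorestad agreement on III.3.3: RVC ≥ 60% → 19% available; preferential 19%. → 19%.
Line C: textile-upper → III.1; leather-soled → III.1.1; ankle boots → III.1.1.2. Scheduled 34%. No special measure applies. → 34%.
Line D: rubber-upper → III.2; leather-soled → III.2.1; ankle boots → III.2.1.1. Scheduled 22%. No special measure applies. → 22%.
Sum: 19% + 19% + 34% + 22% = 94%.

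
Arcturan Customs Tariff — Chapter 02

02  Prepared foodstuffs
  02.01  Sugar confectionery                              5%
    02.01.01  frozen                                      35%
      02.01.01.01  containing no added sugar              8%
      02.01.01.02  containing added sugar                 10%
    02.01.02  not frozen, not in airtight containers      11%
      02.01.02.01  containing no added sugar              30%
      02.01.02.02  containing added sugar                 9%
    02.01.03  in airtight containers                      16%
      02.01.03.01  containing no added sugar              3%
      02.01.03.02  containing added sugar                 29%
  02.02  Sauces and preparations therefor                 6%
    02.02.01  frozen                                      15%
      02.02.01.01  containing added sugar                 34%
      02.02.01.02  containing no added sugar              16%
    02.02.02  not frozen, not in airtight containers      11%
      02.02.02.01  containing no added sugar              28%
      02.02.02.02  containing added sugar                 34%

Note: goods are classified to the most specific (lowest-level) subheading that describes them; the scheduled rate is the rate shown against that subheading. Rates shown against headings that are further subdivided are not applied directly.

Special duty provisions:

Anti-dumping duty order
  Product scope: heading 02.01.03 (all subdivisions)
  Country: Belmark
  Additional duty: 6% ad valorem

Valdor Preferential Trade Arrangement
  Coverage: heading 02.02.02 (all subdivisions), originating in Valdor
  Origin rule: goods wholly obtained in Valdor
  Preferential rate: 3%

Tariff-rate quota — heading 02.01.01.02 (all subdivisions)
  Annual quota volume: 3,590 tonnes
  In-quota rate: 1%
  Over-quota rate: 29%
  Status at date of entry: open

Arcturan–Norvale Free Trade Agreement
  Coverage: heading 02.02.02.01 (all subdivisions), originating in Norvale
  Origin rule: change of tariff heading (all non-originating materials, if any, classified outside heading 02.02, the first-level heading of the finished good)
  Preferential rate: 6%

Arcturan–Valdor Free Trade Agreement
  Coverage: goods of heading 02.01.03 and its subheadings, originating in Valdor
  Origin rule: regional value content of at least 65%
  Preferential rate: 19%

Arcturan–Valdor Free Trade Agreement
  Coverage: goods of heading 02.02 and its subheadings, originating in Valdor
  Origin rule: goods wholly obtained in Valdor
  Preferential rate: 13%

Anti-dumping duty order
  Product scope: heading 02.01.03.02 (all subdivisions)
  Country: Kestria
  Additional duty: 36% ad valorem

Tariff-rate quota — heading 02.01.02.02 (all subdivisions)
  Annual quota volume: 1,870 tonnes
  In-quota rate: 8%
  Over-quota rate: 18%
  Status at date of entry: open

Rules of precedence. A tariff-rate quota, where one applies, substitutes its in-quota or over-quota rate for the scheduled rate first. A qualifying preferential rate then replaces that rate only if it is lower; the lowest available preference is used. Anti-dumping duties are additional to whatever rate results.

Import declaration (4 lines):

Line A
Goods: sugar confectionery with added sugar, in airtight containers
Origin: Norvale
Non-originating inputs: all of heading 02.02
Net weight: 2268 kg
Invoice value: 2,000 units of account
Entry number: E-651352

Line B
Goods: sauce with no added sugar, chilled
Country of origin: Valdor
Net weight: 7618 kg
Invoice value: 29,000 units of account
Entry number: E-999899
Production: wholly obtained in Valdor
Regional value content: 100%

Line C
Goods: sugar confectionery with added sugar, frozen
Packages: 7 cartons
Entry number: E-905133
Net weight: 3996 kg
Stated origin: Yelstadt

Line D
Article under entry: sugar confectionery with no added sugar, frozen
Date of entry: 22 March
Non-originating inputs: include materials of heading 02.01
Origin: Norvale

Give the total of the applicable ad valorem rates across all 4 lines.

41%

Line A: sugar confectionery → 02.01; in airtight containers → 02.01.03; with added sugar → 02.01.03.02. Scheduled 29%. Norvale agreement on 02.02.02.01: 02.01.03.02 not covered. → 29%.
Line B: sauce → 02.02; chilled → 02.02.02; with no added sugar → 02.02.02.01. Scheduled 28%. Valdor agreement on 02.02.02: wholly obtained → 3% available; Valdor agreement on 02.01.03: 02.02.02.01 not covered; Valdor agreement on 02.02: wholly obtained → 13% available; preferential 3%. → 3%.
Line C: sugar confectionery → 02.01; frozen → 02.01.01; with added sugar → 02.01.01.02. Scheduled 10%. quota on 02.01.01.02 open → in-quota 1%. → 1%.
Line D: sugar confectionery → 02.01; frozen → 02.01.01; with no added sugar → 02.01.01.01. Scheduled 8%. Norvale agreement on 02.02.02.01: 02.01.01.01 not covered. → 8%.
Sum: 29% + 3% + 1% + 8% = 41%.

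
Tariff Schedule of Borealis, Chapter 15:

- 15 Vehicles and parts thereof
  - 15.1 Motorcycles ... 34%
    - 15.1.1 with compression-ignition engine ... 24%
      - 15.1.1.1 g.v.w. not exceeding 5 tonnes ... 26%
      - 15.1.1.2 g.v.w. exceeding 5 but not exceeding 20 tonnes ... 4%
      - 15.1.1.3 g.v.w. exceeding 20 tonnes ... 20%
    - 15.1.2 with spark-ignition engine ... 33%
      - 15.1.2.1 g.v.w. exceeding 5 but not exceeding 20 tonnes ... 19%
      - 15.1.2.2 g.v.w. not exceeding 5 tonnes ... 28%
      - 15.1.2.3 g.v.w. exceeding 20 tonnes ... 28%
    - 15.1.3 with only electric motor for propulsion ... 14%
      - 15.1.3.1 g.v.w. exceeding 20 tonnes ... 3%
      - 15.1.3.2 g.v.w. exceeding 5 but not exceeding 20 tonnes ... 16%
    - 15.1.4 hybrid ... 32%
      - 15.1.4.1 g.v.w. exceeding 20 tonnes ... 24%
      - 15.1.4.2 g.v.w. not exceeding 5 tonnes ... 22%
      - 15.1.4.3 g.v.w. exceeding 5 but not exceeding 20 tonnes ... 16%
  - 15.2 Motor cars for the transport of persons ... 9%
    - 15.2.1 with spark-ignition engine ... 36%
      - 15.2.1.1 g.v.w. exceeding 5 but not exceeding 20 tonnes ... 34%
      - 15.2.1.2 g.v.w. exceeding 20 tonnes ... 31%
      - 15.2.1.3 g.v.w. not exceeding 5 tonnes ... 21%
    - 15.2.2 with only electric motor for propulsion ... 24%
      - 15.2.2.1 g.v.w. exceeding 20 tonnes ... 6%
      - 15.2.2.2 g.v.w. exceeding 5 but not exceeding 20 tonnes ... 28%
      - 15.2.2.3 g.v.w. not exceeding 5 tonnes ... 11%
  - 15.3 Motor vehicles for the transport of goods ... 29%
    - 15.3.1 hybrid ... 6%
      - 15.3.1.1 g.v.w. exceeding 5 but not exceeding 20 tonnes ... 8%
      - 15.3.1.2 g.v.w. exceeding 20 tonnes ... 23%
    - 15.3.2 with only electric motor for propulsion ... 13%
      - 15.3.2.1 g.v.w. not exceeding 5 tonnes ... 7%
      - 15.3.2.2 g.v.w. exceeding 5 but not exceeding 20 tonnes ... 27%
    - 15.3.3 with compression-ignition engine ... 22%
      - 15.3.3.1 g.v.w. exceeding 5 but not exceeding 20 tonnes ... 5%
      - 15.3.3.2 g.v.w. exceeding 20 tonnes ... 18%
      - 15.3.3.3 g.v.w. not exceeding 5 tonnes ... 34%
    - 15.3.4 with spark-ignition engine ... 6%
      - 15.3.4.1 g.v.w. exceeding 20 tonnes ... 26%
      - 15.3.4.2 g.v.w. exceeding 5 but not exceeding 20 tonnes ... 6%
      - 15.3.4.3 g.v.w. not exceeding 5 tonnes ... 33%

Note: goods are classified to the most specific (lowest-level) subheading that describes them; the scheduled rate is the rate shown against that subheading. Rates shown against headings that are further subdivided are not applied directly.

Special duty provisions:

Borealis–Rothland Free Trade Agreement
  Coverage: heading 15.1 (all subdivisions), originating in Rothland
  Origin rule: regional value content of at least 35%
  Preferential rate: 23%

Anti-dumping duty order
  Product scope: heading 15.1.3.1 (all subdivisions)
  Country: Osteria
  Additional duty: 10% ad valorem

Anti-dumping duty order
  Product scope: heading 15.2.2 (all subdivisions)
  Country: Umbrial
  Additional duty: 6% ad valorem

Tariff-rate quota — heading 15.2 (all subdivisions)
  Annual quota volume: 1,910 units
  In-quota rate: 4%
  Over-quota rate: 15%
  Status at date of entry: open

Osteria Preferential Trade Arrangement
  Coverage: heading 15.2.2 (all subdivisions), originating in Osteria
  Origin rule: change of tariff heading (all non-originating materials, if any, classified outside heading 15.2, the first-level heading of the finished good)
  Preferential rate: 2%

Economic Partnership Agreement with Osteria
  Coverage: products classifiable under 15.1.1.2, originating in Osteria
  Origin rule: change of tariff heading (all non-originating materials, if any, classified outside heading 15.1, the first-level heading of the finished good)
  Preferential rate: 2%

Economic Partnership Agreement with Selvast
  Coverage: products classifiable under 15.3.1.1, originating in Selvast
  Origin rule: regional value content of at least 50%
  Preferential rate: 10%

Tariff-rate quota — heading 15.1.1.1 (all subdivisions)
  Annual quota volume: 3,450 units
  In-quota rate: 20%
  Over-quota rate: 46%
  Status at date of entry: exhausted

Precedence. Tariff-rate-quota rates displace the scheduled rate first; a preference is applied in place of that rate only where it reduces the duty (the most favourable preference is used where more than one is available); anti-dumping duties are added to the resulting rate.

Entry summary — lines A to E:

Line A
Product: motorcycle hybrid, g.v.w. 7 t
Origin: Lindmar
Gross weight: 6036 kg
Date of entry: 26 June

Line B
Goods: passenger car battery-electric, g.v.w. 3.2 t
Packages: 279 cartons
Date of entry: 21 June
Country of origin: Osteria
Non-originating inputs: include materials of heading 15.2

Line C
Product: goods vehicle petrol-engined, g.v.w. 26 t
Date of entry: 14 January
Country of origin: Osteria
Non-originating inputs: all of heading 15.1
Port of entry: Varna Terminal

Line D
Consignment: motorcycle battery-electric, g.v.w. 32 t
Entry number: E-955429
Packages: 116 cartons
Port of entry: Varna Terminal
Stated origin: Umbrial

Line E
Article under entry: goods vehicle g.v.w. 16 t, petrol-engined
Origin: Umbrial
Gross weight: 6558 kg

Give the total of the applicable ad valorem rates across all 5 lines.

Line A: motorcycle → 15.1; hybrid → 15.1.4; g.v.w. 7 t → 15.1.4.3. Scheduled 16%. No special measure applies. → 16%.
Line B: passenger car → 15.2; battery-electric → 15.2.2; g.v.w. 3.2 t → 15.2.2.3. Scheduled 11%. quota on 15.2 open → in-quota 4%; Osteria agreement on 15.2.2: CTH not met; Osteria agreement on 15.1.1.2: 15.2.2.3 not covered. → 4%.
Line C: goods vehicle → 15.3; petrol-engined → 15.3.4; g.v.w. 26 t → 15.3.4.1. Scheduled 26%. Osteria agreement on 15.2.2: 15.3.4.1 not covered; Osteria agreement on 15.1.1.2: 15.3.4.1 not covered. → 26%.
Line D: motorcycle → 15.1; battery-electric → 15.1.3; g.v.w. 32 t → 15.1.3.1. Scheduled 3%. No special measure applies. → 3%.
Line E: goods vehicle → 15.3; petrol-engined → 15.3.4; g.v.w. 16 t → 15.3.4.2. Scheduled 6%. No special measure applies. → 6%.
Sum: 16% + 4% + 26% + 3% + 6% = 55%.

55%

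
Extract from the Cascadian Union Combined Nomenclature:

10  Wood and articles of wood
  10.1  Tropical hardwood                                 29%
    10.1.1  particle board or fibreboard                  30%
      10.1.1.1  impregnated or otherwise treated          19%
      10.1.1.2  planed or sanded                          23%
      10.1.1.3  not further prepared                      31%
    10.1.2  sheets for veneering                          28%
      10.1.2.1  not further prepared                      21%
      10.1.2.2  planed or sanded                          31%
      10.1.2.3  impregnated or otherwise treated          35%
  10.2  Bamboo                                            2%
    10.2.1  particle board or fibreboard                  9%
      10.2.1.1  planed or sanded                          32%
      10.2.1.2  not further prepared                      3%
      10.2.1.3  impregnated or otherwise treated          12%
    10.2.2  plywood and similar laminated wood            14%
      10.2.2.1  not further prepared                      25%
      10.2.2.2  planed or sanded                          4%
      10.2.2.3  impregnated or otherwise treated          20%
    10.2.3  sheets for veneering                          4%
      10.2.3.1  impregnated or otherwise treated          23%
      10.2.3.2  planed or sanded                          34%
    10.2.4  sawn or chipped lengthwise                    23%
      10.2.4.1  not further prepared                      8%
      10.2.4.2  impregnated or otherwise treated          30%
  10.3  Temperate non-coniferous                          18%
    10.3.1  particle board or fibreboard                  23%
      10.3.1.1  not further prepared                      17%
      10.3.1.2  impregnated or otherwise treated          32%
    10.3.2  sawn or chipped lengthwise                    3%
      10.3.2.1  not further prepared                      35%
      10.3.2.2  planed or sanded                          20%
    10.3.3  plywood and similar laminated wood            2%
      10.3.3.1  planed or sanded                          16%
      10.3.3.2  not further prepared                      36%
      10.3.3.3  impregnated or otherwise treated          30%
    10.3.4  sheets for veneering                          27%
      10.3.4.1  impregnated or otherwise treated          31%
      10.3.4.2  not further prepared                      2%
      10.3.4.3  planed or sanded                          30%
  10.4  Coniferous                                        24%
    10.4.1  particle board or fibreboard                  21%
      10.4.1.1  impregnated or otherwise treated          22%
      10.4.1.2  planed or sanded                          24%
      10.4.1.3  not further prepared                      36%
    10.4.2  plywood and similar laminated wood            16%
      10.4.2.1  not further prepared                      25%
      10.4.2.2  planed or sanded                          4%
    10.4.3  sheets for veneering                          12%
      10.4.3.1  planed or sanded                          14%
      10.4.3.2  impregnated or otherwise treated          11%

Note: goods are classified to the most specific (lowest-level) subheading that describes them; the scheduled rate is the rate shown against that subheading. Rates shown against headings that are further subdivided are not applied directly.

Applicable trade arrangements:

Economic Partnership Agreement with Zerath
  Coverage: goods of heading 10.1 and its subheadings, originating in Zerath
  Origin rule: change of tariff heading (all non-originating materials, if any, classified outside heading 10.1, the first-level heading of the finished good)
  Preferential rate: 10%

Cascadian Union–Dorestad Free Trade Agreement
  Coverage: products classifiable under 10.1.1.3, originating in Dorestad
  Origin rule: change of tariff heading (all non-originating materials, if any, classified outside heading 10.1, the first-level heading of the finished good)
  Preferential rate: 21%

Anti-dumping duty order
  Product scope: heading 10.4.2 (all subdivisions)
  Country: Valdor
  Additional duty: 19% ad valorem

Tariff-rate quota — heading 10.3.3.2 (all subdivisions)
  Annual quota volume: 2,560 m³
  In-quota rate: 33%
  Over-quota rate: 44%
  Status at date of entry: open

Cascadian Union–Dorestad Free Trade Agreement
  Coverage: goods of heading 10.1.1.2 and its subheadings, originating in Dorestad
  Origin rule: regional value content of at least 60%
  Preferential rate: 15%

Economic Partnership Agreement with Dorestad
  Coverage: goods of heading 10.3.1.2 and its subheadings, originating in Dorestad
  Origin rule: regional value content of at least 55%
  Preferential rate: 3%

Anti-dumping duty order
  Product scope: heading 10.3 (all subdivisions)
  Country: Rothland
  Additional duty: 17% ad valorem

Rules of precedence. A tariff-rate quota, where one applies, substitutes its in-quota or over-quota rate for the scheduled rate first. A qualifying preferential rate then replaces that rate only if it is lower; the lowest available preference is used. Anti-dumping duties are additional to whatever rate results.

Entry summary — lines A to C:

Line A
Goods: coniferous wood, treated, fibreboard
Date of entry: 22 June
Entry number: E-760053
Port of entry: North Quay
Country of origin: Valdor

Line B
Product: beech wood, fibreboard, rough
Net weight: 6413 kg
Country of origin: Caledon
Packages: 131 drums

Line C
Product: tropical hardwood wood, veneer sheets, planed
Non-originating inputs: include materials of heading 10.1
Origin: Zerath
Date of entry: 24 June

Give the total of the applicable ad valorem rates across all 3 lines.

Line A: coniferous → 10.4; fibreboard → 10.4.1; treated → 10.4.1.1. Scheduled 22%. No special measure applies. → 22%.
Line B: beech → 10.3; fibreboard → 10.3.1; rough → 10.3.1.1. Scheduled 17%. No special measure applies. → 17%.
Line C: tropical hardwood → 10.1; veneer sheets → 10.1.2; planed → 10.1.2.2. Scheduled 31%. Zerath agreement on 10.1: CTH not met. → 31%.
Sum: 22% + 17% + 31% = 70%.

70%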